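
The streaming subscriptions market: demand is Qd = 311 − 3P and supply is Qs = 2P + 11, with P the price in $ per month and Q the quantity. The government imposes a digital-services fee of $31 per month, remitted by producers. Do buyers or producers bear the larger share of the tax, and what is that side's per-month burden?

Before the tax: set 311 − 3P = 2P + 11 → P* = $60, Q* = 131.
With the tax collected from producers, supply shifts: Qs = 2(P − 31) + 11.
Solving gives Q = 93.8 with buyers paying $72.4 and producers receiving $41.4 (the $31 wedge).
Per-month burden: buyers $12.4, producers $18.6.
Producers take the larger share because supply is less price-elastic here (demand slope 3 vs supply slope 2).
The less price-elastic side of the market bears the larger share of a per-unit tax.

Producers bear the larger share: $18.6 per month.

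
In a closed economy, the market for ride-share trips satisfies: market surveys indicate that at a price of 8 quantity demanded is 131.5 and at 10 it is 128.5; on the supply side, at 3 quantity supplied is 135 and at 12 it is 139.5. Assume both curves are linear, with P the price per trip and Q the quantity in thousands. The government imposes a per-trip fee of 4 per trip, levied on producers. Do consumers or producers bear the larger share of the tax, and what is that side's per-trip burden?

Demand slope: (128.5 − 131.5)/(10 − 8) = -1.5, so Qd = 143.5 − 1.5P.
Supply slope: (139.5 − 135)/(12 − 3) = 0.5, so Qs = 0.5P + 133.5.
Before the tax: set 143.5 − 1.5P = 0.5P + 133.5 → P* = 5, Q* = 136.
With the tax collected from producers, supply shifts: Qs = 0.5(P − 4) + 133.5.
Solving gives Q = 134.5 with consumers paying 6 and producers receiving 2 (the 4 wedge).
Per-trip burden: consumers 1, producers 3.
Producers take the larger share because supply is less price-elastic here (demand slope 1.5 vs supply slope 0.5).
The less price-elastic side of the market bears the larger share of a per-unit tax.

Producers bear the larger share: 3 per trip.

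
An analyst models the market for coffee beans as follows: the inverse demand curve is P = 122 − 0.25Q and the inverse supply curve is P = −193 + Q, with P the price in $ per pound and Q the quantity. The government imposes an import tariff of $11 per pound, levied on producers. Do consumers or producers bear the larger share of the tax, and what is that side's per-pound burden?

Producers bear the larger share: $8.8 per pound.

Rewrite in direct form: Qd = 488 − 4P and Qs = P + 193.
Without the tax, 488 − 4P = P + 193 gives 5P = 295, so P* = $59 and Q* = 252.
With the tax collected from producers, supply shifts: Qs = (P − 11) + 193.
Solving gives Q = 243.2 with consumers paying $61.2 and producers receiving $50.2 (the $11 wedge).
Per-pound burden: consumers $2.2, producers $8.8.
Producers take the larger share because supply is less price-elastic here (demand slope 4 vs supply slope 1).
The less price-elastic side of the market bears the larger share of a per-unit tax.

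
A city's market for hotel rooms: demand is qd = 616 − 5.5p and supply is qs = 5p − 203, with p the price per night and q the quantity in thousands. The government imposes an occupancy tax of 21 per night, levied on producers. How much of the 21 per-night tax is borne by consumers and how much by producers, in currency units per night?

Consumers bear 10 per night; producers bear 11 per night.

Without the tax, 616 − 5.5p = 5p − 203 gives 10.5p = 819, so p* = 78 and q* = 187.
With the tax collected from producers, supply shifts: qs = 5(p − 21) − 203.
New equilibrium: consumers pay 88, producers receive 67, q = 132. (Wedge: pb − ps = 21.)
Burden on consumers: 10; on producers: 11. (They sum to 21.)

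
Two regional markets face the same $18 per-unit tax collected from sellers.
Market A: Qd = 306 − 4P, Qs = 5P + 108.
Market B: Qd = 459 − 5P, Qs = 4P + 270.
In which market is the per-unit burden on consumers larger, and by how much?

Market A, by $2.

Market A: pre-tax P* = $22, Q* = 218; post-tax Q = 178; per-unit burden on consumers = $10.
Market B: pre-tax P* = $21, Q* = 354; post-tax Q = 314; per-unit burden on consumers = $8.
Difference: $10 vs $8 → market A is larger by $2.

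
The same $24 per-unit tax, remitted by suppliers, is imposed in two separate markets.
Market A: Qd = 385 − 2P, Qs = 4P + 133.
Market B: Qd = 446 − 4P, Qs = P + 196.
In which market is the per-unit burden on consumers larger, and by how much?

Market A: pre-tax P* = $42, Q* = 301; post-tax Q = 269; per-unit burden on consumers = $16.
Market B: pre-tax P* = $50, Q* = 246; post-tax Q = 226.8; per-unit burden on consumers = $4.8.
Difference: $16 vs $4.8 → market A is larger by $11.2.

Market A, by $11.2.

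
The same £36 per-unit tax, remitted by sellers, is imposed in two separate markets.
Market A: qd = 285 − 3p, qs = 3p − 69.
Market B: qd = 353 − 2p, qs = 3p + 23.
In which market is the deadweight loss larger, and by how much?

Market A: pre-tax p* = £59, q* = 108; post-tax q = 54; deadweight loss = £972.
Market B: pre-tax p* = £66, q* = 221; post-tax q = 177.8; deadweight loss = £777.6.
Difference: £972 vs £777.6 → market A is larger by £194.4.

Market A, by £194.4.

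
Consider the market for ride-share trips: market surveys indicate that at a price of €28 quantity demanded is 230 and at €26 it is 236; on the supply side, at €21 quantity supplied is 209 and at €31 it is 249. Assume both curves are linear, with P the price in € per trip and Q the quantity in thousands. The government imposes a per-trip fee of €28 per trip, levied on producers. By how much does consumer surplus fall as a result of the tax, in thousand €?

Demand slope: (236 − 230)/(26 − 28) = -3, so Qd = 314 − 3P.
Supply slope: (249 − 209)/(31 − 21) = 4, so Qs = 4P + 125.
Without the tax, 314 − 3P = 4P + 125 gives 7P = 189, so P* = €27 and Q* = 233.
With the tax collected from producers, supply shifts: Qs = 4(P − 28) + 125.
Solving gives Q = 185 with consumers paying €43 and producers receiving €15 (the €28 wedge).
ΔCS is the trapezoid between Q = 185 and Q = 233 of height €16: ½ · (233 + 185) · 16 = €3344.

Consumer surplus falls by €3344 thousand.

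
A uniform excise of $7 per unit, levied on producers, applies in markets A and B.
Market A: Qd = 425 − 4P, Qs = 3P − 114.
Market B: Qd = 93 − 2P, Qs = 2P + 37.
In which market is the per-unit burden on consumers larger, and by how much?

Market A: pre-tax P* = $77, Q* = 117; post-tax Q = 105; per-unit burden on consumers = $3.
Market B: pre-tax P* = $14, Q* = 65; post-tax Q = 58; per-unit burden on consumers = $3.5.
Difference: $3 vs $3.5 → market B is larger by $0.5.

Market B, by $0.5.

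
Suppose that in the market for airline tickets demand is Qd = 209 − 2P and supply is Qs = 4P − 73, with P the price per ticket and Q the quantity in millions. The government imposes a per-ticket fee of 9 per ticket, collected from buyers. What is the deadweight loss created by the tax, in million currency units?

Deadweight loss = 54 million.

Before the tax: set 209 − 2P = 4P − 73 → P* = 47, Q* = 115.
With the tax collected from buyers, demand (in seller-price terms) shifts: Qd = 209 − 2(P + 9).
New equilibrium: buyers pay 53, suppliers receive 44, Q = 103. (Wedge: Pb − Ps = 9.)
Quantity falls by |ΔQ| = |115 − 103| = 12.
DWL = ½ · t · |ΔQ| = ½ · 9 · 12 = 54.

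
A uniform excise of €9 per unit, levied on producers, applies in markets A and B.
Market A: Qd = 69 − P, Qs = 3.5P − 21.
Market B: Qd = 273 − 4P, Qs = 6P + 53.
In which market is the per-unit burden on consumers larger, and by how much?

Market A, by €1.6.

Market A: pre-tax P* = €20, Q* = 49; post-tax Q = 42; per-unit burden on consumers = €7.
Market B: pre-tax P* = €22, Q* = 185; post-tax Q = 163.4; per-unit burden on consumers = €5.4.
Difference: €7 vs €5.4 → market A is larger by €1.6.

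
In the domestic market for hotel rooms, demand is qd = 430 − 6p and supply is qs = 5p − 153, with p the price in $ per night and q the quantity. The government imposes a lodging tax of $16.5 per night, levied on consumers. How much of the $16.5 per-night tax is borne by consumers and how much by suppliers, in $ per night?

Consumers bear $7.5 per night; suppliers bear $9 per night.

Before the tax: set 430 − 6p = 5p − 153 → p* = $53, q* = 112.
With the tax collected from consumers, demand (in seller-price terms) shifts: qd = 430 − 6(p + 16.5).
New equilibrium: consumers pay $60.5, suppliers receive $44, q = 67. (Wedge: pb − ps = 16.5.)
Burden on consumers: $7.5; on suppliers: $9. (They sum to $16.5.)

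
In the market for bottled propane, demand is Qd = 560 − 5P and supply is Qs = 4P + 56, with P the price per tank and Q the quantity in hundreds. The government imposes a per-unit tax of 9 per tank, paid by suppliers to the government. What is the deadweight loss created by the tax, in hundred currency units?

Deadweight loss = 90 hundred.

Before the tax: set 560 − 5P = 4P + 56 → P* = 56, Q* = 280.
With the tax collected from suppliers, supply shifts: Qs = 4(P − 9) + 56.
Solving gives Q = 260 with buyers paying 60 and suppliers receiving 51 (the 9 wedge).
Quantity falls by |ΔQ| = |280 − 260| = 20.
DWL = ½ · t · |ΔQ| = ½ · 9 · 20 = 90.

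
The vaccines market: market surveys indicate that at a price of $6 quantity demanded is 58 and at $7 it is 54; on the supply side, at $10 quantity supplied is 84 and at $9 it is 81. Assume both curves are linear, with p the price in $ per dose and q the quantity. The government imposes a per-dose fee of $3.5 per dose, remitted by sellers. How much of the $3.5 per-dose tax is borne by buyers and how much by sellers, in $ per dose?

Demand slope: (54 − 58)/(7 − 6) = -4, so qd = 82 − 4p.
Supply slope: (81 − 84)/(9 − 10) = 3, so qs = 3p + 54.
Without the tax, 82 − 4p = 3p + 54 gives 7p = 28, so p* = $4 and q* = 66.
With the tax collected from sellers, supply shifts: qs = 3(p − 3.5) + 54.
New equilibrium: buyers pay $5.5, sellers receive $2, q = 60. (Wedge: pb − ps = 3.5.)
Burden on buyers: $1.5; on sellers: $2. (They sum to $3.5.)
The less price-elastic side of the market bears the larger share of a per-unit tax.

Buyers bear $1.5 per dose; sellers bear $2 per dose.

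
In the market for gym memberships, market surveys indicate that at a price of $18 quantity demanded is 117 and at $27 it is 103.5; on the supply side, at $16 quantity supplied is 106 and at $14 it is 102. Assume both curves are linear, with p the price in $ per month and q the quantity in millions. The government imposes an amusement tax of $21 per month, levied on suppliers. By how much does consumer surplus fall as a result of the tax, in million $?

Consumer surplus falls by $1260 million.

Demand slope: (103.5 − 117)/(27 − 18) = -1.5, so qd = 144 − 1.5p.
Supply slope: (102 − 106)/(14 − 16) = 2, so qs = 2p + 74.
Without the tax, 144 − 1.5p = 2p + 74 gives 3.5p = 70, so p* = $20 and q* = 114.
With the tax collected from suppliers, supply shifts: qs = 2(p − 21) + 74.
New equilibrium: consumers pay $32, suppliers receive $11, q = 96. (Wedge: pb − ps = 21.)
ΔCS is the trapezoid between Q = 96 and Q = 114 of height $12: ½ · (114 + 96) · 12 = $1260.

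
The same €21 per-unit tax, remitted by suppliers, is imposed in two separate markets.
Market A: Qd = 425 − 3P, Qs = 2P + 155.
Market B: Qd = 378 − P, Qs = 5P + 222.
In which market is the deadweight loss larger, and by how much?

Market A, by €80.85.

Market A: pre-tax P* = €54, Q* = 263; post-tax Q = 237.8; deadweight loss = €264.6.
Market B: pre-tax P* = €26, Q* = 352; post-tax Q = 334.5; deadweight loss = €183.75.
Difference: €264.6 vs €183.75 → market A is larger by €80.85.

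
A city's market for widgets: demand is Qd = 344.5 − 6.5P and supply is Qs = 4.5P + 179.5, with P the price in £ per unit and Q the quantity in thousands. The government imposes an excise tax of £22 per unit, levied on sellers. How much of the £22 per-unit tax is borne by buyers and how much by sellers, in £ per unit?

Buyers bear £9 per unit; sellers bear £13 per unit.

Without the tax, 344.5 − 6.5P = 4.5P + 179.5 gives 11P = 165, so P* = £15 and Q* = 247.
With the tax collected from sellers, supply shifts: Qs = 4.5(P − 22) + 179.5.
Solving gives Q = 188.5 with buyers paying £24 and sellers receiving £2 (the £22 wedge).
Burden on buyers: £9; on sellers: £13. (They sum to £22.)
The less price-elastic side of the market bears the larger share of a per-unit tax.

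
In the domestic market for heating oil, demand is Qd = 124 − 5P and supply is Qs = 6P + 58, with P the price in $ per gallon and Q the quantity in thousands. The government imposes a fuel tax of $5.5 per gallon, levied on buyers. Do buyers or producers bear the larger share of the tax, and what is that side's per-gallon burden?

Before the tax: set 124 − 5P = 6P + 58 → P* = $6, Q* = 94.
With the tax collected from buyers, demand (in seller-price terms) shifts: Qd = 124 − 5(P + 5.5).
New equilibrium: buyers pay $9, producers receive $3.5, Q = 79. (Wedge: Pb − Ps = 5.5.)
Per-gallon burden: buyers $3, producers $2.5.
Buyers take the larger share because demand is less price-elastic here (demand slope 5 vs supply slope 6).
The less price-elastic side of the market bears the larger share of a per-unit tax.

Buyers bear the larger share: $3 per gallon.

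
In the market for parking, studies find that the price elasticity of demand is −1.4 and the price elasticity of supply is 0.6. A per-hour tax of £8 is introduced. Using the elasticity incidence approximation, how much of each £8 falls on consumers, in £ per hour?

Incidence ratio: consumers' share ≈ εs / (εs + |εd|) = 0.6 / (0.6 + 1.4) = 0.3.
So consumers bear ≈ 0.3 × £8 = £2.4; sellers bear £5.6.

Consumers bear ≈ £2.4 per hour.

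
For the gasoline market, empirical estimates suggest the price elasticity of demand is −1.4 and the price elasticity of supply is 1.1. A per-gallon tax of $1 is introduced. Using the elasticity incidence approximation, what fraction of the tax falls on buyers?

Incidence ratio: buyers' share ≈ εs / (εs + |εd|) = 1.1 / (1.1 + 1.4) = 0.44.
Supply is the less elastic side, so buyers bear the smaller share.

Buyers' share ≈ 0.44.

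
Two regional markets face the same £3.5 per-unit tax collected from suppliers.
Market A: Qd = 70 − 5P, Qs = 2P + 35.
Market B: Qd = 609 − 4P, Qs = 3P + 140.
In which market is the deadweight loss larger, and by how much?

Market A: pre-tax P* = £5, Q* = 45; post-tax Q = 40; deadweight loss = £8.75.
Market B: pre-tax P* = £67, Q* = 341; post-tax Q = 335; deadweight loss = £10.5.
Difference: £8.75 vs £10.5 → market B is larger by £1.75.

Market B, by £1.75.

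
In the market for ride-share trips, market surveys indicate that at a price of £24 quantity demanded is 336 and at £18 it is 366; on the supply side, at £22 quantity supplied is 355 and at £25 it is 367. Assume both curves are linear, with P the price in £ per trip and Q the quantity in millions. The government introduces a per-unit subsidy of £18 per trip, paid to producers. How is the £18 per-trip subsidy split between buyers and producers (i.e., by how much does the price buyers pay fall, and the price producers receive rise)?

Buyers gain £8 per trip; producers gain £10 per trip.

Demand slope: (366 − 336)/(18 − 24) = -5, so Qd = 456 − 5P.
Supply slope: (367 − 355)/(25 − 22) = 4, so Qs = 4P + 267.
Before the subsidy: set 456 − 5P = 4P + 267 → P* = £21, Q* = 351.
With a per-unit subsidy paid to producers, each receives P + 18 per unit sold, so supply becomes Qs = 4(P + 18) + 267.
Solving gives Q = 391 with buyers paying £13 and producers receiving £31 (the £18 wedge).
Gain to buyers: £8; to producers: £10. (They sum to £18.)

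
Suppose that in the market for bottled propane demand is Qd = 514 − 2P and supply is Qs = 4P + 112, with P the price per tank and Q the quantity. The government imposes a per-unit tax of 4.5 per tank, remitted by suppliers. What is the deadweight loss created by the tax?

Deadweight loss = 13.5.

Before the tax: set 514 − 2P = 4P + 112 → P* = 67, Q* = 380.
With the tax collected from suppliers, supply shifts: Qs = 4(P − 4.5) + 112.
New equilibrium: buyers pay 70, suppliers receive 65.5, Q = 374. (Wedge: Pb − Ps = 4.5.)
Quantity falls by |ΔQ| = |380 − 374| = 6.
DWL = ½ · t · |ΔQ| = ½ · 4.5 · 6 = 13.5.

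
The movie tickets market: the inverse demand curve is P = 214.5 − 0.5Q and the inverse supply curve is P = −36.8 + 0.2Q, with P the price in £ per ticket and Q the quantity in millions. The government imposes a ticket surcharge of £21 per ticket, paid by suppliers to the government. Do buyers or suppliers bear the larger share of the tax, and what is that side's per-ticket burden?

Buyers bear the larger share: £15 per ticket.

Rewrite in direct form: Qd = 429 − 2P and Qs = 5P + 184.
Before the tax: set 429 − 2P = 5P + 184 → P* = £35, Q* = 359.
With the tax collected from suppliers, supply shifts: Qs = 5(P − 21) + 184.
New equilibrium: buyers pay £50, suppliers receive £29, Q = 329. (Wedge: Pb − Ps = 21.)
Per-ticket burden: buyers £15, suppliers £6.
Buyers take the larger share because demand is less price-elastic here (demand slope 2 vs supply slope 5).
The less price-elastic side of the market bears the larger share of a per-unit tax.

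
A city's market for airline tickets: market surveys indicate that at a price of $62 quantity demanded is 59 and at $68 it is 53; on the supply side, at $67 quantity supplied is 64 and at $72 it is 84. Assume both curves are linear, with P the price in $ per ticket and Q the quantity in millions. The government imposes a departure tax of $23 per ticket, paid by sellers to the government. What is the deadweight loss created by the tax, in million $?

Demand slope: (53 − 59)/(68 − 62) = -1, so Qd = 121 − P.
Supply slope: (84 − 64)/(72 − 67) = 4, so Qs = 4P − 204.
Without the tax, 121 − P = 4P − 204 gives 5P = 325, so P* = $65 and Q* = 56.
With the tax collected from sellers, supply shifts: Qs = 4(P − 23) − 204.
Solving gives Q = 37.6 with buyers paying $83.4 and sellers receiving $60.4 (the $23 wedge).
Quantity falls by |ΔQ| = |56 − 37.6| = 18.4.
DWL = ½ · t · |ΔQ| = ½ · 23 · 18.4 = $211.6.

Deadweight loss = $211.6 million.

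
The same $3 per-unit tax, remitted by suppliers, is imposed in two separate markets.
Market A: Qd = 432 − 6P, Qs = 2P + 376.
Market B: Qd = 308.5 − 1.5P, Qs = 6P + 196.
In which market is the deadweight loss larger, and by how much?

Market A, by $1.35.

Market A: pre-tax P* = $7, Q* = 390; post-tax Q = 385.5; deadweight loss = $6.75.
Market B: pre-tax P* = $15, Q* = 286; post-tax Q = 282.4; deadweight loss = $5.4.
Difference: $6.75 vs $5.4 → market A is larger by $1.35.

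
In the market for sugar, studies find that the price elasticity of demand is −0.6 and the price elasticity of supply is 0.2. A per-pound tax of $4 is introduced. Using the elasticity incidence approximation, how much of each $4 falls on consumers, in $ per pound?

Consumers bear ≈ $1 per pound.

Incidence ratio: consumers' share ≈ εs / (εs + |εd|) = 0.2 / (0.2 + 0.6) = 0.25.
So consumers bear ≈ 0.25 × $4 = $1; producers bear $3.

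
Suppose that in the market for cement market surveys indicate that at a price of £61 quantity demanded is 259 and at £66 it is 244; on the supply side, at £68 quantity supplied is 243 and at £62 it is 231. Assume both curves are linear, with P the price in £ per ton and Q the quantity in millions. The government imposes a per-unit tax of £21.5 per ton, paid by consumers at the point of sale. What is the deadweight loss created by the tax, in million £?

Demand slope: (244 − 259)/(66 − 61) = -3, so Qd = 442 − 3P.
Supply slope: (231 − 243)/(62 − 68) = 2, so Qs = 2P + 107.
Without the tax, 442 − 3P = 2P + 107 gives 5P = 335, so P* = £67 and Q* = 241.
With the tax collected from consumers, demand (in seller-price terms) shifts: Qd = 442 − 3(P + 21.5).
Solving gives Q = 215.2 with consumers paying £75.6 and suppliers receiving £54.1 (the £21.5 wedge).
Quantity falls by |ΔQ| = |241 − 215.2| = 25.8.
DWL = ½ · t · |ΔQ| = ½ · 21.5 · 25.8 = £277.35.

Deadweight loss = £277.35 million.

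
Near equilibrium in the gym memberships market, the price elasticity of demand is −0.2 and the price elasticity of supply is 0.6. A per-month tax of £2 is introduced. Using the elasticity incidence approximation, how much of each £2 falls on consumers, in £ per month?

Incidence ratio: consumers' share ≈ εs / (εs + |εd|) = 0.6 / (0.6 + 0.2) = 0.75.
So consumers bear ≈ 0.75 × £2 = £1.5; sellers bear £0.5.

Consumers bear ≈ £1.5 per month.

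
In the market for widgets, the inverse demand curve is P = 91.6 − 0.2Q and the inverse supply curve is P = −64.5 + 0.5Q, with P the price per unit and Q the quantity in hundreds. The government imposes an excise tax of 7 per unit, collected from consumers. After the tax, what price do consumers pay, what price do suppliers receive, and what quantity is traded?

Rewrite in direct form: Qd = 458 − 5P and Qs = 2P + 129.
Without the tax, 458 − 5P = 2P + 129 gives 7P = 329, so P* = 47 and Q* = 223.
With the tax collected from consumers, demand (in seller-price terms) shifts: Qd = 458 − 5(P + 7).
New equilibrium: consumers pay 49, suppliers receive 42, Q = 213. (Wedge: Pb − Ps = 7.)

Consumers pay 49; suppliers receive 42; quantity = 213.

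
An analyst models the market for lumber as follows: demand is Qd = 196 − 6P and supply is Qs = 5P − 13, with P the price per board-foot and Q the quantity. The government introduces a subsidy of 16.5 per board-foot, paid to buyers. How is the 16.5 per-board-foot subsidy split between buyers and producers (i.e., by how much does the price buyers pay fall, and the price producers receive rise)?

Buyers gain 7.5 per board-foot; producers gain 9 per board-foot.

Without the subsidy, 196 − 6P = 5P − 13 gives 11P = 209, so P* = 19 and Q* = 82.
With a per-unit subsidy paid to buyers, each effectively pays P − 16.5, so demand becomes Qd = 196 − 6(P − 16.5).
New equilibrium: buyers pay 11.5, producers receive 28, Q = 127. (Wedge: Pb − Ps = −16.5.)
Gain to buyers: 7.5; to producers: 9. (They sum to 16.5.)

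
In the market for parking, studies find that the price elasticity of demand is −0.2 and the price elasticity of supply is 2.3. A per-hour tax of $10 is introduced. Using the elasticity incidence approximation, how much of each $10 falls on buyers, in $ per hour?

Buyers bear ≈ $9.2 per hour.

Incidence ratio: buyers' share ≈ εs / (εs + |εd|) = 2.3 / (2.3 + 0.2) = 0.92.
So buyers bear ≈ 0.92 × $10 = $9.2; sellers bear $0.8.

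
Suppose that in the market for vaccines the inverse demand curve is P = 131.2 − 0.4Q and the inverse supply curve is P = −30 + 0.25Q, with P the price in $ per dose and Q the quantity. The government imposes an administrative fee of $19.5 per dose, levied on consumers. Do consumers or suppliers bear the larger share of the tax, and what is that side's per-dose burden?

Consumers bear the larger share: $12 per dose.

Inverting to Q(P) form: Qd = 328 − 2.5P; Qs = 4P + 120.
Without the tax, 328 − 2.5P = 4P + 120 gives 6.5P = 208, so P* = $32 and Q* = 248.
With the tax collected from consumers, demand (in seller-price terms) shifts: Qd = 328 − 2.5(P + 19.5).
New equilibrium: consumers pay $44, suppliers receive $24.5, Q = 218. (Wedge: Pb − Ps = 19.5.)
Per-dose burden: consumers $12, suppliers $7.5.
Consumers take the larger share because demand is less price-elastic here (demand slope 2.5 vs supply slope 4).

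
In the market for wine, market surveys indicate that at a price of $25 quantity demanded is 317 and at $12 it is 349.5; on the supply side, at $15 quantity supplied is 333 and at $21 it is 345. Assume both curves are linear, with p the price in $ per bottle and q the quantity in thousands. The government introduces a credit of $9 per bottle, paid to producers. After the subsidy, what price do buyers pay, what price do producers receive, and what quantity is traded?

Demand slope: (349.5 − 317)/(12 − 25) = -2.5, so qd = 379.5 − 2.5p.
Supply slope: (345 − 333)/(21 − 15) = 2, so qs = 2p + 303.
Without the subsidy, 379.5 − 2.5p = 2p + 303 gives 4.5p = 76.5, so p* = $17 and q* = 337.
With a per-unit subsidy paid to producers, each receives p + 9 per unit sold, so supply becomes qs = 2(p + 9) + 303.
Solving gives q = 347 with buyers paying $13 and producers receiving $22 (the $9 wedge).

Buyers pay $13; producers receive $22; quantity = 347.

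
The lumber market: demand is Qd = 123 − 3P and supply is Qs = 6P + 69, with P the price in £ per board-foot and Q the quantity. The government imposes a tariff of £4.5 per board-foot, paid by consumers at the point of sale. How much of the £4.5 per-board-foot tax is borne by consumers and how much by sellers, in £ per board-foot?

Before the tax: set 123 − 3P = 6P + 69 → P* = £6, Q* = 105.
With the tax collected from consumers, demand (in seller-price terms) shifts: Qd = 123 − 3(P + 4.5).
Solving gives Q = 96 with consumers paying £9 and sellers receiving £4.5 (the £4.5 wedge).
Burden on consumers: £3; on sellers: £1.5. (They sum to £4.5.)

Consumers bear £3 per board-foot; sellers bear £1.5 per board-foot.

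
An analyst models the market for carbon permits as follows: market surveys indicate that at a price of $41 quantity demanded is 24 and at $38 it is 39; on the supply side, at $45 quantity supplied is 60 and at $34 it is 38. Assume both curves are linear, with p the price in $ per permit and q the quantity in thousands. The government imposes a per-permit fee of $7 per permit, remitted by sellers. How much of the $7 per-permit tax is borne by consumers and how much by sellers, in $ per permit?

Consumers bear $2 per permit; sellers bear $5 per permit.

Demand slope: (39 − 24)/(38 − 41) = -5, so qd = 229 − 5p.
Supply slope: (38 − 60)/(34 − 45) = 2, so qs = 2p − 30.
Before the tax: set 229 − 5p = 2p − 30 → p* = $37, q* = 44.
With the tax collected from sellers, supply shifts: qs = 2(p − 7) − 30.
Solving gives q = 34 with consumers paying $39 and sellers receiving $32 (the $7 wedge).
Burden on consumers: $2; on sellers: $5. (They sum to $7.)
The less price-elastic side of the market bears the larger share of a per-unit tax.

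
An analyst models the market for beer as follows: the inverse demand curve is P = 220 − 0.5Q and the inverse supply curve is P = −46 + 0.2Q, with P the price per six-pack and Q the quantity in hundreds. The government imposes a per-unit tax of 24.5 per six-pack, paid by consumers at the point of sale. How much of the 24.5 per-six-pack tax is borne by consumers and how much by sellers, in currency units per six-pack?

Inverting to Q(P) form: Qd = 440 − 2P; Qs = 5P + 230.
Without the tax, 440 − 2P = 5P + 230 gives 7P = 210, so P* = 30 and Q* = 380.
With the tax collected from consumers, demand (in seller-price terms) shifts: Qd = 440 − 2(P + 24.5).
Solving gives Q = 345 with consumers paying 47.5 and sellers receiving 23 (the 24.5 wedge).
Burden on consumers: 17.5; on sellers: 7. (They sum to 24.5.)

Consumers bear 17.5 per six-pack; sellers bear 7 per six-pack.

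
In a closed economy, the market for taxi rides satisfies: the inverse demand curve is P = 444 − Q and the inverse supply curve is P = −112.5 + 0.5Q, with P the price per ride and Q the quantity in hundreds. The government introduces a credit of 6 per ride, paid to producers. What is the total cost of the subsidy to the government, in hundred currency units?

Government outlay = 2250 hundred.

Inverting to Q(P) form: Qd = 444 − P; Qs = 2P + 225.
Without the subsidy, 444 − P = 2P + 225 gives 3P = 219, so P* = 73 and Q* = 371.
With a per-unit subsidy paid to producers, each receives P + 6 per unit sold, so supply becomes Qs = 2(P + 6) + 225.
Solving gives Q = 375 with consumers paying 69 and producers receiving 75 (the 6 wedge).
Outlay = t · Q = 6 · 375 = 2250.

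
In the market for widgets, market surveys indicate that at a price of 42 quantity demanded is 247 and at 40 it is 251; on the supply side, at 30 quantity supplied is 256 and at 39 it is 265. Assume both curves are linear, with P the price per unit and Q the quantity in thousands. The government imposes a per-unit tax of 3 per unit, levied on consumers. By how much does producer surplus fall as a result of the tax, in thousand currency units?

Demand slope: (251 − 247)/(40 − 42) = -2, so Qd = 331 − 2P.
Supply slope: (265 − 256)/(39 − 30) = 1, so Qs = P + 226.
Before the tax: set 331 − 2P = P + 226 → P* = 35, Q* = 261.
With the tax collected from consumers, demand (in seller-price terms) shifts: Qd = 331 − 2(P + 3).
New equilibrium: consumers pay 36, sellers receive 33, Q = 259. (Wedge: Pb − Ps = 3.)
ΔPS is the trapezoid between Q = 259 and Q = 261 of height 2: ½ · (261 + 259) · 2 = 520.

Producer surplus falls by 520 thousand.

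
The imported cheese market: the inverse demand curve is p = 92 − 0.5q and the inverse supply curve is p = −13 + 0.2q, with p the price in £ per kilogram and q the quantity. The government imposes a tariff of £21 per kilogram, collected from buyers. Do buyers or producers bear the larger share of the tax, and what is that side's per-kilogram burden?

Rewrite in direct form: qd = 184 − 2p and qs = 5p + 65.
Without the tax, 184 − 2p = 5p + 65 gives 7p = 119, so p* = £17 and q* = 150.
With the tax collected from buyers, demand (in seller-price terms) shifts: qd = 184 − 2(p + 21).
Solving gives q = 120 with buyers paying £32 and producers receiving £11 (the £21 wedge).
Per-kilogram burden: buyers £15, producers £6.
Buyers take the larger share because demand is less price-elastic here (demand slope 2 vs supply slope 5).
The less price-elastic side of the market bears the larger share of a per-unit tax.

Buyers bear the larger share: £15 per kilogram.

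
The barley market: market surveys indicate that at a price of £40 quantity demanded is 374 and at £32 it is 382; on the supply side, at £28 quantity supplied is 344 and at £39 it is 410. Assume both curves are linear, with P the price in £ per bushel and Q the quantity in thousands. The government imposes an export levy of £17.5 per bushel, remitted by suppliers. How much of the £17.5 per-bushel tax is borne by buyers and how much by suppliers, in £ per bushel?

Demand slope: (382 − 374)/(32 − 40) = -1, so Qd = 414 − P.
Supply slope: (410 − 344)/(39 − 28) = 6, so Qs = 6P + 176.
Without the tax, 414 − P = 6P + 176 gives 7P = 238, so P* = £34 and Q* = 380.
With the tax collected from suppliers, supply shifts: Qs = 6(P − 17.5) + 176.
New equilibrium: buyers pay £49, suppliers receive £31.5, Q = 365. (Wedge: Pb − Ps = 17.5.)
Burden on buyers: £15; on suppliers: £2.5. (They sum to £17.5.)

Buyers bear £15 per bushel; suppliers bear £2.5 per bushel.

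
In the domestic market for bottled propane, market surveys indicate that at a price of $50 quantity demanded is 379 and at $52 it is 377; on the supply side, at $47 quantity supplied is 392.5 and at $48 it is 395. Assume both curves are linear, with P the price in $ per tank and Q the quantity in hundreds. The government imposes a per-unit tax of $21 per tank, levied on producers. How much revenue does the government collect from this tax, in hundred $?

Demand slope: (377 − 379)/(52 − 50) = -1, so Qd = 429 − P.
Supply slope: (395 − 392.5)/(48 − 47) = 2.5, so Qs = 2.5P + 275.
Without the tax, 429 − P = 2.5P + 275 gives 3.5P = 154, so P* = $44 and Q* = 385.
With the tax collected from producers, supply shifts: Qs = 2.5(P − 21) + 275.
Solving gives Q = 370 with consumers paying $59 and producers receiving $38 (the $21 wedge).
Revenue = t · Q = 21 · 370 = $7770.

Tax revenue = $7770 hundred.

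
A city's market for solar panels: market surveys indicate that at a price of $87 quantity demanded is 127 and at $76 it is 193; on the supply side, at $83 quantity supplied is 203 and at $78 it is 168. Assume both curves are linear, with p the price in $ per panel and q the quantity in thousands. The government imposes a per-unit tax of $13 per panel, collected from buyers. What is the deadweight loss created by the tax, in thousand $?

Demand slope: (193 − 127)/(76 − 87) = -6, so qd = 649 − 6p.
Supply slope: (168 − 203)/(78 − 83) = 7, so qs = 7p − 378.
Before the tax: set 649 − 6p = 7p − 378 → p* = $79, q* = 175.
With the tax collected from buyers, demand (in seller-price terms) shifts: qd = 649 − 6(p + 13).
New equilibrium: buyers pay $86, sellers receive $73, q = 133. (Wedge: pb − ps = 13.)
Quantity falls by |ΔQ| = |175 − 133| = 42.
DWL = ½ · t · |ΔQ| = ½ · 13 · 42 = $273.

Deadweight loss = $273 thousand.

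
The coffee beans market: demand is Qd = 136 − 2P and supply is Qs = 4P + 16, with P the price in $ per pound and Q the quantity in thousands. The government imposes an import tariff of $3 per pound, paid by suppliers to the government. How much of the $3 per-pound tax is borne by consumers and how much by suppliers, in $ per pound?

Before the tax: set 136 − 2P = 4P + 16 → P* = $20, Q* = 96.
With the tax collected from suppliers, supply shifts: Qs = 4(P − 3) + 16.
Solving gives Q = 92 with consumers paying $22 and suppliers receiving $19 (the $3 wedge).
Burden on consumers: $2; on suppliers: $1. (They sum to $3.)

Consumers bear $2 per pound; suppliers bear $1 per pound.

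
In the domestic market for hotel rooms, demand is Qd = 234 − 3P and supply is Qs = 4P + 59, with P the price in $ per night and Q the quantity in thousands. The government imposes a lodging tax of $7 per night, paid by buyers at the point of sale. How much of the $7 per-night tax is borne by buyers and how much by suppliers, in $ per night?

Buyers bear $4 per night; suppliers bear $3 per night.

Without the tax, 234 − 3P = 4P + 59 gives 7P = 175, so P* = $25 and Q* = 159.
With the tax collected from buyers, demand (in seller-price terms) shifts: Qd = 234 − 3(P + 7).
Solving gives Q = 147 with buyers paying $29 and suppliers receiving $22 (the $7 wedge).
Burden on buyers: $4; on suppliers: $3. (They sum to $7.)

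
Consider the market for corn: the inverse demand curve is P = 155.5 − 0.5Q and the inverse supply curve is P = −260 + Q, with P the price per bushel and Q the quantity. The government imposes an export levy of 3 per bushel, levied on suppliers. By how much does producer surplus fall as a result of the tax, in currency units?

Rewrite in direct form: Qd = 311 − 2P and Qs = P + 260.
Without the tax, 311 − 2P = P + 260 gives 3P = 51, so P* = 17 and Q* = 277.
With the tax collected from suppliers, supply shifts: Qs = (P − 3) + 260.
New equilibrium: consumers pay 18, suppliers receive 15, Q = 275. (Wedge: Pb − Ps = 3.)
ΔPS is the trapezoid between Q = 275 and Q = 277 of height 2: ½ · (277 + 275) · 2 = 552.

Producer surplus falls by 552.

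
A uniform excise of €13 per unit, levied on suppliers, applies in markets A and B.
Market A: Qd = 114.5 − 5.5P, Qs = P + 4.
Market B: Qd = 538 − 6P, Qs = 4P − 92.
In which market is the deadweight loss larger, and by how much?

Market B, by €131.3.

Market A: pre-tax P* = €17, Q* = 21; post-tax Q = 10; deadweight loss = €71.5.
Market B: pre-tax P* = €63, Q* = 160; post-tax Q = 128.8; deadweight loss = €202.8.
Difference: €71.5 vs €202.8 → market B is larger by €131.3.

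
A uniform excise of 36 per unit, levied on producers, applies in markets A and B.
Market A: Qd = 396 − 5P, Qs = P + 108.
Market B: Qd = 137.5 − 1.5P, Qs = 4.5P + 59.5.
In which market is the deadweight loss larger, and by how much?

Market A: pre-tax P* = 48, Q* = 156; post-tax Q = 126; deadweight loss = 540.
Market B: pre-tax P* = 13, Q* = 118; post-tax Q = 77.5; deadweight loss = 729.
Difference: 540 vs 729 → market B is larger by 189.

Market B, by 189.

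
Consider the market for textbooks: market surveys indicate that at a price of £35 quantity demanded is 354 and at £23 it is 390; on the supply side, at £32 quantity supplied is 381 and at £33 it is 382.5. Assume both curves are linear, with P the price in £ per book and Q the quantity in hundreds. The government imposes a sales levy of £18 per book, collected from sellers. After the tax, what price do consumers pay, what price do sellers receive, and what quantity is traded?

Demand slope: (390 − 354)/(23 − 35) = -3, so Qd = 459 − 3P.
Supply slope: (382.5 − 381)/(33 − 32) = 1.5, so Qs = 1.5P + 333.
Before the tax: set 459 − 3P = 1.5P + 333 → P* = £28, Q* = 375.
With the tax collected from sellers, supply shifts: Qs = 1.5(P − 18) + 333.
New equilibrium: consumers pay £34, sellers receive £16, Q = 357. (Wedge: Pb − Ps = 18.)

Consumers pay £34; sellers receive £16; quantity = 357.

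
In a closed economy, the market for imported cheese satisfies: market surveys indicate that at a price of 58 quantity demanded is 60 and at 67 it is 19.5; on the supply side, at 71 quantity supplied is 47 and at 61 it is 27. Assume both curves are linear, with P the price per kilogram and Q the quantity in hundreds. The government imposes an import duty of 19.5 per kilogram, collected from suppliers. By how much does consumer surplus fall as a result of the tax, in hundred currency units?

Demand slope: (19.5 − 60)/(67 − 58) = -4.5, so Qd = 321 − 4.5P.
Supply slope: (27 − 47)/(61 − 71) = 2, so Qs = 2P − 95.
Before the tax: set 321 − 4.5P = 2P − 95 → P* = 64, Q* = 33.
With the tax collected from suppliers, supply shifts: Qs = 2(P − 19.5) − 95.
Solving gives Q = 6 with buyers paying 70 and suppliers receiving 50.5 (the 19.5 wedge).
ΔCS is the trapezoid between Q = 6 and Q = 33 of height 6: ½ · (33 + 6) · 6 = 117.

Consumer surplus falls by 117 hundred.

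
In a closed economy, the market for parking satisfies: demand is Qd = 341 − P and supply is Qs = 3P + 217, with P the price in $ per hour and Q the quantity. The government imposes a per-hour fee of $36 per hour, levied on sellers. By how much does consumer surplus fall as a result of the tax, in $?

Consumer surplus falls by $8005.5.

Without the tax, 341 − P = 3P + 217 gives 4P = 124, so P* = $31 and Q* = 310.
With the tax collected from sellers, supply shifts: Qs = 3(P − 36) + 217.
New equilibrium: buyers pay $58, sellers receive $22, Q = 283. (Wedge: Pb − Ps = 36.)
ΔCS is the trapezoid between Q = 283 and Q = 310 of height $27: ½ · (310 + 283) · 27 = $8005.5.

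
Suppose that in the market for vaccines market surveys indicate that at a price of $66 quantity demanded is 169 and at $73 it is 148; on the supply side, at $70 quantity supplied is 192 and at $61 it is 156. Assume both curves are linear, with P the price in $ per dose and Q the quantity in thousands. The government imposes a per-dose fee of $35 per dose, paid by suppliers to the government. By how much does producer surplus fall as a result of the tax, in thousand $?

Producer surplus falls by $2130 thousand.

Demand slope: (148 − 169)/(73 − 66) = -3, so Qd = 367 − 3P.
Supply slope: (156 − 192)/(61 − 70) = 4, so Qs = 4P − 88.
Without the tax, 367 − 3P = 4P − 88 gives 7P = 455, so P* = $65 and Q* = 172.
With the tax collected from suppliers, supply shifts: Qs = 4(P − 35) − 88.
Solving gives Q = 112 with buyers paying $85 and suppliers receiving $50 (the $35 wedge).
ΔPS is the trapezoid between Q = 112 and Q = 172 of height $15: ½ · (172 + 112) · 15 = $2130.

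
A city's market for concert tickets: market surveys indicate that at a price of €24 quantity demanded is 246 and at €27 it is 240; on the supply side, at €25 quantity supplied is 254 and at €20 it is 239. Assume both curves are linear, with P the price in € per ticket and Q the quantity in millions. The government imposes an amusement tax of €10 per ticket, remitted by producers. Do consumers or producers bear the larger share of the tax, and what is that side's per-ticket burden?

Consumers bear the larger share: €6 per ticket.

Demand slope: (240 − 246)/(27 − 24) = -2, so Qd = 294 − 2P.
Supply slope: (239 − 254)/(20 − 25) = 3, so Qs = 3P + 179.
Before the tax: set 294 − 2P = 3P + 179 → P* = €23, Q* = 248.
With the tax collected from producers, supply shifts: Qs = 3(P − 10) + 179.
Solving gives Q = 236 with consumers paying €29 and producers receiving €19 (the €10 wedge).
Per-ticket burden: consumers €6, producers €4.
Consumers take the larger share because demand is less price-elastic here (demand slope 2 vs supply slope 3).
The less price-elastic side of the market bears the larger share of a per-unit tax.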